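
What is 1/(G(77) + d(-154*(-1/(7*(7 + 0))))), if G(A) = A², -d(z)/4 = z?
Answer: 7/41415 ≈ 0.00016902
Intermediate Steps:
d(z) = -4*z
1/(G(77) + d(-154*(-1/(7*(7 + 0))))) = 1/(77² - (-616)/((-7*(7 + 0)))) = 1/(5929 - (-616)/((-7*7))) = 1/(5929 - (-616)/(-49)) = 1/(5929 - (-616)*(-1)/49) = 1/(5929 - 4*22/7) = 1/(5929 - 88/7) = 1/(41415/7) = 7/41415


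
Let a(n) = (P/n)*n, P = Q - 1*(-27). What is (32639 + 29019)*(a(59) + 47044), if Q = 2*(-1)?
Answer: 2902180402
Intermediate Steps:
Q = -2
P = 25 (P = -2 - 1*(-27) = -2 + 27 = 25)
a(n) = 25 (a(n) = (25/n)*n = 25)
(32639 + 29019)*(a(59) + 47044) = (32639 + 29019)*(25 + 47044) = 61658*47069 = 2902180402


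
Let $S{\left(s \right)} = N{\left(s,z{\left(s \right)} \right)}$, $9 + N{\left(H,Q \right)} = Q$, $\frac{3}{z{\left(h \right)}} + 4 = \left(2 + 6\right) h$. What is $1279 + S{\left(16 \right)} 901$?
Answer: $- \frac{844217}{124} \approx -6808.2$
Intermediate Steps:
$z{\left(h \right)} = \frac{3}{-4 + 8 h}$ ($z{\left(h \right)} = \frac{3}{-4 + \left(2 + 6\right) h} = \frac{3}{-4 + 8 h}$)
$N{\left(H,Q \right)} = -9 + Q$
$S{\left(s \right)} = -9 + \frac{3}{4 \left(-1 + 2 s\right)}$
$1279 + S{\left(16 \right)} 901 = 1279 + \frac{3 \left(13 - 384\right)}{4 \left(-1 + 2 \cdot 16\right)} 901 = 1279 + \frac{3 \left(13 - 384\right)}{4 \left(-1 + 32\right)} 901 = 1279 + \frac{3}{4} \cdot \frac{1}{31} \left(-371\right) 901 = 1279 - \frac{1002813}{124} = - \frac{844217}{124}$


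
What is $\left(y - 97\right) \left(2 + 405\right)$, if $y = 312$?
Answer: $87505$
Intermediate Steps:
$\left(y - 97\right) \left(2 + 405\right) = \left(312 - 97\right) \left(2 + 405\right) = 215 \cdot 407 = 87505$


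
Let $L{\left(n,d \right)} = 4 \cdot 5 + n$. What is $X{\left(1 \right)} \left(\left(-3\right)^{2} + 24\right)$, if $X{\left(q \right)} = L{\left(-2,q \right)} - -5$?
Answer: $759$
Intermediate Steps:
$L{\left(n,d \right)} = 20 + n$
$X{\left(q \right)} = 23$ ($X{\left(q \right)} = \left(20 - 2\right) - -5 = 18 + 5 = 23$)
$X{\left(1 \right)} \left(\left(-3\right)^{2} + 24\right) = 23 \left(\left(-3\right)^{2} + 24\right) = 23 \left(9 + 24\right) = 23 \cdot 33 = 759$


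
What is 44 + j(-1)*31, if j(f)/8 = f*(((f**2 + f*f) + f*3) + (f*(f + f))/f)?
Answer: 788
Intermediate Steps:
j(f) = 8*f*(2*f**2 + 5*f) (j(f) = 8*(f*(((f**2 + f*f) + f*3) + (f*(f + f))/f)) = 8*(f*(((f**2 + f**2) + 3*f) + (f*(2*f))/f)) = 8*(f*((2*f**2 + 3*f) + (2*f**2)/f)) = 8*(f*((2*f**2 + 3*f) + 2*f)) = 8*(f*(2*f**2 + 5*f)) = 8*f*(2*f**2 + 5*f))
44 + j(-1)*31 = 44 + ((-1)**2*(40 + 16*(-1)))*31 = 44 + (1*(40 - 16))*31 = 44 + (1*24)*31 = 44 + 24*31 = 44 + 744 = 788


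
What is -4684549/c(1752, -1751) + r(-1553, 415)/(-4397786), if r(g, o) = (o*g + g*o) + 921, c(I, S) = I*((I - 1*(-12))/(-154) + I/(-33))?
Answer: 114110169442067/2735246980560 ≈ 41.718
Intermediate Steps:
c(I, S) = I*(-6/77 - 17*I/462) (c(I, S) = I*((I + 12)*(-1/154) + I*(-1/33)) = I*((12 + I)*(-1/154) - I/33) = I*((-6/77 - I/154) - I/33) = I*(-6/77 - 17*I/462))
r(g, o) = 921 + 2*g*o (r(g, o) = (g*o + g*o) + 921 = 2*g*o + 921 = 921 + 2*g*o)
-4684549/c(1752, -1751) + r(-1553, 415)/(-4397786) = -4684549*(-77/(292*(36 + 17*1752))) + (921 + 2*(-1553)*415)/(-4397786) = -4684549*(-77/(292*(36 + 29784))) + (921 - 1288990)*(-1/4397786) = -4684549/((-1/462*1752*29820)) - 1288069*(-1/4397786) = -4684549/(-1243920/11) + 1288069/4397786 = -4684549*(-11/1243920) + 1288069/4397786 = 51530039/1243920 + 1288069/4397786 = 114110169442067/2735246980560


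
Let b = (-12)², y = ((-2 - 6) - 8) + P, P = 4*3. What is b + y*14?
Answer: 88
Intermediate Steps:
P = 12
y = -4 (y = ((-2 - 6) - 8) + 12 = (-8 - 8) + 12 = -16 + 12 = -4)
b = 144
b + y*14 = 144 - 4*14 = 144 - 56 = 88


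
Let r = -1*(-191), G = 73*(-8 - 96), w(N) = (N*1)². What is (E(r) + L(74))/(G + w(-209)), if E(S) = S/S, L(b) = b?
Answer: 75/36089 ≈ 0.0020782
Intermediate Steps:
w(N) = N²
G = -7592 (G = 73*(-104) = -7592)
r = 191
E(S) = 1
(E(r) + L(74))/(G + w(-209)) = (1 + 74)/(-7592 + (-209)²) = 75/(-7592 + 43681) = 75/36089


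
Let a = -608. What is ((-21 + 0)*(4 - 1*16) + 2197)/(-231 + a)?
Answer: -2449/839 ≈ -2.9190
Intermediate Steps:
((-21 + 0)*(4 - 1*16) + 2197)/(-231 + a) = ((-21 + 0)*(4 - 1*16) + 2197)/(-231 - 608) = (-21*(4 - 16) + 2197)/(-839) = (-21*(-12) + 2197)*(-1/839) = (252 + 2197)*(-1/839) = 2449*(-1/839) = -2449/839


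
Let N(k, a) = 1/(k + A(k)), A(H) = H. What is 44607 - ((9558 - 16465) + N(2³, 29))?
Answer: 824223/16 ≈ 51514.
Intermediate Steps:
N(k, a) = 1/(2*k) (N(k, a) = 1/(k + k) = 1/(2*k))
44607 - ((9558 - 16465) + N(2³, 29)) = 44607 - ((9558 - 16465) + 1/(2*(2³))) = 44607 - (-6907 + (½)/8) = 44607 - (-6907 + (½)*(⅛)) = 44607 - (-6907 + 1/16) = 44607 - 1*(-110511/16) = 44607 + 110511/16 = 824223/16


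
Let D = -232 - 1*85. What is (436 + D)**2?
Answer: 14161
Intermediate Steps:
D = -317 (D = -232 - 85 = -317)
(436 + D)**2 = (436 - 317)**2 = 119**2 = 14161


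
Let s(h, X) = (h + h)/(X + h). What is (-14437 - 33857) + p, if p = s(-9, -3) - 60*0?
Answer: -96585/2 ≈ -48293.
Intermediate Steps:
s(h, X) = 2*h/(X + h) (s(h, X) = (2*h)/(X + h) = 2*h/(X + h))
p = 3/2 (p = 2*(-9)/(-3 - 9) - 60*0 = 2*(-9)/(-12) + 0 = 2*(-9)*(-1/12) + 0 = 3/2 + 0 = 3/2 ≈ 1.5000)
(-14437 - 33857) + p = (-14437 - 33857) + 3/2 = -48294 + 3/2 = -96585/2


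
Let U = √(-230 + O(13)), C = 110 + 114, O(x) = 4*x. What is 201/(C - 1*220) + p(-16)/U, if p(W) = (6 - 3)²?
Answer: 201/4 - 9*I*√178/178 ≈ 50.25 - 0.67458*I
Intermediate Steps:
p(W) = 9 (p(W) = 3² = 9)
C = 224
U = I*√178 (U = √(-230 + 4*13) = √(-230 + 52) = √(-178) = I*√178 ≈ 13.342*I)
201/(C - 1*220) + p(-16)/U = 201/(224 - 1*220) + 9/((I*√178)) = 201/(224 - 220) + 9*(-I*√178/178) = 201/4 - 9*I*√178/178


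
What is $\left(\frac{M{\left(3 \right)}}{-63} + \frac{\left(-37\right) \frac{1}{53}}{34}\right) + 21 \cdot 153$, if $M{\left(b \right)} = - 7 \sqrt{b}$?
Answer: $\frac{5789789}{1802} + \frac{\sqrt{3}}{9} \approx 3213.2$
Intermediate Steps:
$\left(\frac{M{\left(3 \right)}}{-63} + \frac{\left(-37\right) \frac{1}{53}}{34}\right) + 21 \cdot 153 = \left(\frac{\left(-7\right) \sqrt{3}}{-63} + \frac{\left(-37\right) \frac{1}{53}}{34}\right) + 21 \cdot 153 = \left(- 7 \sqrt{3} \left(- \frac{1}{63}\right) + \left(-37\right) \frac{1}{53} \cdot \frac{1}{34}\right) + 3213 = \left(\frac{\sqrt{3}}{9} - \frac{37}{1802}\right) + 3213 = \left(- \frac{37}{1802} + \frac{\sqrt{3}}{9}\right) + 3213 = \frac{5789789}{1802} + \frac{\sqrt{3}}{9}$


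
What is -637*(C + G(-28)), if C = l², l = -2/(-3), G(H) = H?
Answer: 157976/9 ≈ 17553.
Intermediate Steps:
l = ⅔ (l = -2*(-⅓) = ⅔ ≈ 0.66667)
C = 4/9 (C = (⅔)² = 4/9 ≈ 0.44444)
-637*(C + G(-28)) = -637*(4/9 - 28) = -637*(-248/9) = 157976/9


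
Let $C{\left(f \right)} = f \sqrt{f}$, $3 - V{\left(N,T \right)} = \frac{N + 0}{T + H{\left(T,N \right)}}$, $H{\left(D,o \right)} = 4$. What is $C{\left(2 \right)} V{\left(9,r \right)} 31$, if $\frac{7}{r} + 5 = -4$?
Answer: $\frac{372 \sqrt{2}}{29} \approx 18.141$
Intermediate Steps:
$r = - \frac{7}{9}$ ($r = \frac{7}{-5 - 4} = \frac{7}{-9} = 7 \left(- \frac{1}{9}\right) = - \frac{7}{9} \approx -0.77778$)
$V{\left(N,T \right)} = 3 - \frac{N}{4 + T}$ ($V{\left(N,T \right)} = 3 - \frac{N + 0}{T + 4} = 3 - \frac{N}{4 + T}$)
$C{\left(f \right)} = f^{\frac{3}{2}}$
$C{\left(2 \right)} V{\left(9,r \right)} 31 = 2^{\frac{3}{2}} \frac{12 - 9 + 3 \left(- \frac{7}{9}\right)}{4 - \frac{7}{9}} \cdot 31 = 2 \sqrt{2} \frac{12 - 9 - \frac{7}{3}}{\frac{29}{9}} \cdot 31 = 2 \sqrt{2} \cdot \frac{9}{29} \cdot \frac{2}{3} \cdot 31 = 2 \sqrt{2} \cdot \frac{6}{29} \cdot 31 = 2 \sqrt{2} \cdot \frac{186}{29} = \frac{372 \sqrt{2}}{29}$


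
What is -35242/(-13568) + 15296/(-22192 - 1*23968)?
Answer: 44351081/19571840 ≈ 2.2661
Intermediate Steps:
-35242/(-13568) + 15296/(-22192 - 1*23968) = -35242*(-1/13568) + 15296/(-22192 - 23968) = 17621/6784 + 15296/(-46160) = 17621/6784 + 15296*(-1/46160) = 17621/6784 - 956/2885 = 44351081/19571840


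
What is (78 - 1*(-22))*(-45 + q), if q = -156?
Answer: -20100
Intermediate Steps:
(78 - 1*(-22))*(-45 + q) = (78 - 1*(-22))*(-45 - 156) = (78 + 22)*(-201) = 100*(-201) = -20100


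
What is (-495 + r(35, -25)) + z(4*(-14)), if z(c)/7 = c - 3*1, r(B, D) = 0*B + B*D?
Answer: -1783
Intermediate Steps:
r(B, D) = B*D (r(B, D) = 0 + B*D = B*D)
z(c) = -21 + 7*c (z(c) = 7*(c - 3*1) = 7*(c - 3) = 7*(-3 + c) = -21 + 7*c)
(-495 + r(35, -25)) + z(4*(-14)) = (-495 + 35*(-25)) + (-21 + 7*(4*(-14))) = (-495 - 875) + (-21 + 7*(-56)) = -1370 + (-21 - 392) = -1370 - 413 = -1783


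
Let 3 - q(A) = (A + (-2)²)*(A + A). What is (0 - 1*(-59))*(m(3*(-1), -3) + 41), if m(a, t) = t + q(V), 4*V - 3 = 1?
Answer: 1829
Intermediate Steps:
V = 1 (V = ¾ + (¼)*1 = ¾ + ¼ = 1)
q(A) = 3 - 2*A*(4 + A) (q(A) = 3 - (A + (-2)²)*(A + A) = 3 - (A + 4)*2*A = 3 - (4 + A)*2*A = 3 - 2*A*(4 + A))
m(a, t) = -7 + t (m(a, t) = t + (3 - 8*1 - 2*1²) = t + (3 - 8 - 2*1) = t + (3 - 8 - 2) = t - 7 = -7 + t)
(0 - 1*(-59))*(m(3*(-1), -3) + 41) = (0 - 1*(-59))*((-7 - 3) + 41) = (0 + 59)*(-10 + 41) = 59*31 = 1829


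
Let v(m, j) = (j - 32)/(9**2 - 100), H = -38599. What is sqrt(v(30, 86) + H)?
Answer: I*sqrt(13935265)/19 ≈ 196.47*I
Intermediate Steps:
v(m, j) = 32/19 - j/19 (v(m, j) = (-32 + j)/(81 - 100) = (-32 + j)/(-19) = (-32 + j)*(-1/19) = 32/19 - j/19)
sqrt(v(30, 86) + H) = sqrt((32/19 - 1/19*86) - 38599) = sqrt((32/19 - 86/19) - 38599) = sqrt(-54/19 - 38599) = sqrt(-733435/19) = I*sqrt(13935265)/19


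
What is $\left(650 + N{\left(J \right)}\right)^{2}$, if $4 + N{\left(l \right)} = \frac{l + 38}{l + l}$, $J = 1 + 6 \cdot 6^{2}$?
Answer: $\frac{78747023161}{188356} \approx 4.1808 \cdot 10^{5}$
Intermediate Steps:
$J = 217$ ($J = 1 + 6 \cdot 36 = 1 + 216 = 217$)
$N{\left(l \right)} = -4 + \frac{38 + l}{2 l}$ ($N{\left(l \right)} = -4 + \frac{l + 38}{l + l} = -4 + \frac{38 + l}{2 l}$)
$\left(650 + N{\left(J \right)}\right)^{2} = \left(650 - \left(\frac{7}{2} - \frac{19}{217}\right)\right)^{2} = \left(650 + \left(- \frac{7}{2} + 19 \cdot \frac{1}{217}\right)\right)^{2} = \left(650 + \left(- \frac{7}{2} + \frac{19}{217}\right)\right)^{2} = \left(650 - \frac{1481}{434}\right)^{2} = \left(\frac{280619}{434}\right)^{2} = \frac{78747023161}{188356}$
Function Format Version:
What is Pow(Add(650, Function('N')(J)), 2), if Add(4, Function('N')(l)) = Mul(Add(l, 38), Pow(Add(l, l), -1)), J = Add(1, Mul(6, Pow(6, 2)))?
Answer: Rational(78747023161, 188356) ≈ 4.1808e+5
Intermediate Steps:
J = 217 (J = Add(1, Mul(6, 36)) = Add(1, 216) = 217)
Function('N')(l) = Add(-4, Mul(Rational(1, 2), Pow(l, -1), Add(38, l))) (Function('N')(l) = Add(-4, Mul(Add(l, 38), Pow(Add(l, l), -1))) = Add(-4, Mul(Add(38, l), Pow(Mul(2, l), -1))) = Add(-4, Mul(Add(38, l), Mul(Rational(1, 2), Pow(l, -1)))) = Add(-4, Mul(Rational(1, 2), Pow(l, -1), Add(38, l))))
Pow(Add(650, Function('N')(J)), 2) = Pow(Add(650, Add(Rational(-7, 2), Mul(19, Pow(217, -1)))), 2) = Pow(Add(650, Add(Rational(-7, 2), Mul(19, Rational(1, 217)))), 2) = Pow(Add(650, Add(Rational(-7, 2), Rational(19, 217))), 2) = Pow(Add(650, Rational(-1481, 434)), 2) = Pow(Rational(280619, 434), 2) = Rational(78747023161, 188356)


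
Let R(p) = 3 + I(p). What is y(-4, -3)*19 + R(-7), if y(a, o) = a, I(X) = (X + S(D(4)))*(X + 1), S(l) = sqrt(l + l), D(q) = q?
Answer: -31 - 12*sqrt(2) ≈ -47.971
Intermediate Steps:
S(l) = sqrt(2)*sqrt(l) (S(l) = sqrt(2*l) = sqrt(2)*sqrt(l))
I(X) = (1 + X)*(X + 2*sqrt(2)) (I(X) = (X + sqrt(2)*sqrt(4))*(X + 1) = (X + sqrt(2)*2)*(1 + X) = (X + 2*sqrt(2))*(1 + X) = (1 + X)*(X + 2*sqrt(2)))
R(p) = 3 + p + p**2 + 2*sqrt(2) + 2*p*sqrt(2) (R(p) = 3 + (p + p**2 + 2*sqrt(2) + 2*p*sqrt(2)) = 3 + p + p**2 + 2*sqrt(2) + 2*p*sqrt(2))
y(-4, -3)*19 + R(-7) = -4*19 + (3 - 7 + (-7)**2 + 2*sqrt(2) + 2*(-7)*sqrt(2)) = -76 + (3 - 7 + 49 + 2*sqrt(2) - 14*sqrt(2)) = -76 + (45 - 12*sqrt(2)) = -31 - 12*sqrt(2)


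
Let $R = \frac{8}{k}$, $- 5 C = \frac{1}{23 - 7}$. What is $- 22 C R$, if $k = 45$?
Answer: $\frac{11}{225} \approx 0.048889$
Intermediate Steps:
$C = - \frac{1}{80}$ ($C = - \frac{1}{5 \left(23 - 7\right)} = - \frac{1}{5 \cdot 16} = \left(- \frac{1}{5}\right) \frac{1}{16} = - \frac{1}{80} \approx -0.0125$)
$R = \frac{8}{45} \approx 0.17778$
$- 22 C R = \left(-22\right) \left(- \frac{1}{80}\right) \frac{8}{45} = \frac{11}{40} \cdot \frac{8}{45} = \frac{11}{225}$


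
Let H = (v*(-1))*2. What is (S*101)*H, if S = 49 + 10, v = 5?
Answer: -59590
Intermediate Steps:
S = 59
H = -10 (H = (5*(-1))*2 = -5*2 = -10)
(S*101)*H = (59*101)*(-10) = 5959*(-10) = -59590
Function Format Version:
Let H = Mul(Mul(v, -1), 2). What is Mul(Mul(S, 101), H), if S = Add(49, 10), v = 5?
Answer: -59590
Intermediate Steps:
S = 59
H = -10 (H = Mul(Mul(5, -1), 2) = Mul(-5, 2) = -10)
Mul(Mul(S, 101), H) = Mul(Mul(59, 101), -10) = Mul(5959, -10) = -59590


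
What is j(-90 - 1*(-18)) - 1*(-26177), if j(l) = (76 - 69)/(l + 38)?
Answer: 890011/34 ≈ 26177.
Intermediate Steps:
j(l) = 7/(38 + l)
j(-90 - 1*(-18)) - 1*(-26177) = 7/(38 + (-90 - 1*(-18))) - 1*(-26177) = 7/(38 + (-90 + 18)) + 26177 = 7/(38 - 72) + 26177 = 7/(-34) + 26177 = 7*(-1/34) + 26177 = -7/34 + 26177 = 890011/34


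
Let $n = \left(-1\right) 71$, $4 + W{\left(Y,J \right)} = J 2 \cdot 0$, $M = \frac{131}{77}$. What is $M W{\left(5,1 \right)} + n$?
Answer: $- \frac{5991}{77} \approx -77.805$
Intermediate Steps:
$M = \frac{131}{77}$ ($M = 131 \cdot \frac{1}{77} = \frac{131}{77} \approx 1.7013$)
$W{\left(Y,J \right)} = -4$ ($W{\left(Y,J \right)} = -4 + J 2 \cdot 0 = -4 + 2 J 0 = -4 + 0 = -4$)
$n = -71$
$M W{\left(5,1 \right)} + n = \frac{131}{77} \left(-4\right) - 71 = - \frac{524}{77} - 71 = - \frac{5991}{77}$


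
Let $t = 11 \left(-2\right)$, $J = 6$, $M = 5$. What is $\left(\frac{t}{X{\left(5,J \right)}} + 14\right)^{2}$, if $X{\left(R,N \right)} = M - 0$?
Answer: $\frac{2304}{25} \approx 92.16$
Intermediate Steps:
$X{\left(R,N \right)} = 5$ ($X{\left(R,N \right)} = 5 - 0 = 5 + 0 = 5$)
$t = -22$
$\left(\frac{t}{X{\left(5,J \right)}} + 14\right)^{2} = \left(- \frac{22}{5} + 14\right)^{2} = \left(\frac{48}{5}\right)^{2} = \frac{2304}{25}$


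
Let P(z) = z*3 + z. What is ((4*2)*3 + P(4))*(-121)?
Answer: -4840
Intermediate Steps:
P(z) = 4*z (P(z) = 3*z + z = 4*z)
((4*2)*3 + P(4))*(-121) = ((4*2)*3 + 4*4)*(-121) = (8*3 + 16)*(-121) = (24 + 16)*(-121) = 40*(-121) = -4840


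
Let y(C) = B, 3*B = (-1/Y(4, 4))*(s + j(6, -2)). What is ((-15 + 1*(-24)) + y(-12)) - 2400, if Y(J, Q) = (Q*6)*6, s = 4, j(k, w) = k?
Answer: -526829/216 ≈ -2439.0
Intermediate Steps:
Y(J, Q) = 36*Q (Y(J, Q) = (6*Q)*6 = 36*Q)
B = -5/216 (B = ((-1/(36*4))*(4 + 6))/3 = (-1/144*10)/3 = (1/3)*(-5/72) = -5/216 ≈ -0.023148)
y(C) = -5/216
((-15 + 1*(-24)) + y(-12)) - 2400 = ((-15 + 1*(-24)) - 5/216) - 2400 = ((-15 - 24) - 5/216) - 2400 = (-39 - 5/216) - 2400 = -8429/216 - 2400 = -526829/216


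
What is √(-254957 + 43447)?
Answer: I*√211510 ≈ 459.9*I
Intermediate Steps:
√(-254957 + 43447) = √(-211510) = I*√211510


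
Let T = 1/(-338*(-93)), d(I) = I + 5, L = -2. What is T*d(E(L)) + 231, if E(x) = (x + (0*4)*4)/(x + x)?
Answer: 14522519/62868 ≈ 231.00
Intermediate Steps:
E(x) = ½ (E(x) = (x + 0*4)/((2*x)) = (x + 0)*(1/(2*x)) = x*(1/(2*x)) = ½)
d(I) = 5 + I
T = 1/31434 (T = -1/338*(-1/93) = 1/31434 ≈ 3.1813e-5)
T*d(E(L)) + 231 = (5 + ½)/31434 + 231 = (1/31434)*(11/2) + 231 = 11/62868 + 231 = 14522519/62868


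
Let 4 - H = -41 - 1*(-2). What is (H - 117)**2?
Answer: 5476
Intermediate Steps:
H = 43 (H = 4 - (-41 - 1*(-2)) = 4 - (-41 + 2) = 4 - 1*(-39) = 4 + 39 = 43)
(H - 117)**2 = (43 - 117)**2 = (-74)**2 = 5476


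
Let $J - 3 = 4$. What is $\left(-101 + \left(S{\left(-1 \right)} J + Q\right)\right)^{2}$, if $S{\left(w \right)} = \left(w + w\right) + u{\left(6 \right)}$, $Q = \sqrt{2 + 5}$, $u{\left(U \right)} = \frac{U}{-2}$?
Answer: $\left(136 - \sqrt{7}\right)^{2} \approx 17783.0$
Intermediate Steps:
$u{\left(U \right)} = - \frac{U}{2}$ ($u{\left(U \right)} = U \left(- \frac{1}{2}\right) = - \frac{U}{2}$)
$Q = \sqrt{7} \approx 2.6458$
$J = 7$ ($J = 3 + 4 = 7$)
$S{\left(w \right)} = -3 + 2 w$ ($S{\left(w \right)} = \left(w + w\right) - 3 = 2 w - 3 = -3 + 2 w$)
$\left(-101 + \left(S{\left(-1 \right)} J + Q\right)\right)^{2} = \left(-101 + \left(\left(-3 + 2 \left(-1\right)\right) 7 + \sqrt{7}\right)\right)^{2} = \left(-101 + \left(\left(-3 - 2\right) 7 + \sqrt{7}\right)\right)^{2} = \left(-101 + \left(\left(-5\right) 7 + \sqrt{7}\right)\right)^{2} = \left(-101 - \left(35 - \sqrt{7}\right)\right)^{2} = \left(-136 + \sqrt{7}\right)^{2}$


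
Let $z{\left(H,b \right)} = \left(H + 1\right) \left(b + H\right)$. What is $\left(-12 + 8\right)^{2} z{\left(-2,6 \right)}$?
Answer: $-64$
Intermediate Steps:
$z{\left(H,b \right)} = \left(1 + H\right) \left(H + b\right)$
$\left(-12 + 8\right)^{2} z{\left(-2,6 \right)} = \left(-12 + 8\right)^{2} \left(-2 + 6 + \left(-2\right)^{2} - 12\right) = \left(-4\right)^{2} \left(-2 + 6 + 4 - 12\right) = 16 \left(-4\right) = -64$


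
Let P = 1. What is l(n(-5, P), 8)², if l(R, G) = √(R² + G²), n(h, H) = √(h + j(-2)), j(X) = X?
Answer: 57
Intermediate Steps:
n(h, H) = √(-2 + h) (n(h, H) = √(h - 2) = √(-2 + h))
l(R, G) = √(G² + R²)
l(n(-5, P), 8)² = (√(8² + (√(-2 - 5))²))² = (√(64 + (√(-7))²))² = (√(64 + (I*√7)²))² = (√(64 - 7))² = (√57)² = 57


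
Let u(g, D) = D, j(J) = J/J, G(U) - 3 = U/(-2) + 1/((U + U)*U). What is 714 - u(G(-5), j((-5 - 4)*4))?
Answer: 713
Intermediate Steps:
G(U) = 3 + 1/(2*U**2) - U/2 (G(U) = 3 + (U/(-2) + 1/((U + U)*U)) = 3 + (U*(-1/2) + 1/(((2*U))*U)) = 3 + (-U/2 + (1/(2*U))/U) = 3 + (-U/2 + 1/(2*U**2)) = 3 + (1/(2*U**2) - U/2) = 3 + 1/(2*U**2) - U/2)
j(J) = 1
714 - u(G(-5), j((-5 - 4)*4)) = 714 - 1*1 = 714 - 1 = 713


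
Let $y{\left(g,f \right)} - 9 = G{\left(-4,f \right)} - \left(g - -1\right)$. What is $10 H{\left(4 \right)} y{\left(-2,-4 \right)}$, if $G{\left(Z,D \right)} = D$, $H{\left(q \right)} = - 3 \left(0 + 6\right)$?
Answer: $-1080$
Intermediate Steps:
$H{\left(q \right)} = -18$ ($H{\left(q \right)} = \left(-3\right) 6 = -18$)
$y{\left(g,f \right)} = 8 + f - g$ ($y{\left(g,f \right)} = 9 - \left(1 + g - f\right) = 8 + f - g$)
$10 H{\left(4 \right)} y{\left(-2,-4 \right)} = 10 \left(-18\right) \left(8 - 4 - -2\right) = - 180 \left(8 - 4 + 2\right) = \left(-180\right) 6 = -1080$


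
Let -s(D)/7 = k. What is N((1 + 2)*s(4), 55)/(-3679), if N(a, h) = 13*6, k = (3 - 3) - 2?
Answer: -6/283 ≈ -0.021201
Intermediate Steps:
k = -2 (k = 0 - 2 = -2)
s(D) = 14 (s(D) = -7*(-2) = 14)
N(a, h) = 78
N((1 + 2)*s(4), 55)/(-3679) = 78/(-3679) = 78*(-1/3679) = -6/283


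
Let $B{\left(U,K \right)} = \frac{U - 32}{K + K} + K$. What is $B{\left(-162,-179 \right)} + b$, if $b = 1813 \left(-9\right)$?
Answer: $- \frac{2952687}{179} \approx -16495.0$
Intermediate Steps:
$b = -16317$
$B{\left(U,K \right)} = K + \frac{-32 + U}{2 K}$ ($B{\left(U,K \right)} = \frac{-32 + U}{2 K} + K = K + \frac{-32 + U}{2 K}$)
$B{\left(-162,-179 \right)} + b = \frac{-16 + \left(-179\right)^{2} + \frac{1}{2} \left(-162\right)}{-179} - 16317 = - \frac{-16 + 32041 - 81}{179} - 16317 = \left(- \frac{1}{179}\right) 31944 - 16317 = - \frac{31944}{179} - 16317 = - \frac{2952687}{179}$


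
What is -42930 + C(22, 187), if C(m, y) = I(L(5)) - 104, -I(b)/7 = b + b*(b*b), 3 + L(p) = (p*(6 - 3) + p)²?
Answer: -438041224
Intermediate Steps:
L(p) = -3 + 16*p² (L(p) = -3 + (p*(6 - 3) + p)² = -3 + (p*3 + p)² = -3 + (3*p + p)² = -3 + (4*p)² = -3 + 16*p²)
I(b) = -7*b - 7*b³ (I(b) = -7*(b + b*(b*b)) = -7*(b + b*b²) = -7*(b + b³) = -7*b - 7*b³)
C(m, y) = -437998294 (C(m, y) = -7*(-3 + 16*5²)*(1 + (-3 + 16*5²)²) - 104 = -7*(-3 + 16*25)*(1 + (-3 + 16*25)²) - 104 = -7*(-3 + 400)*(1 + (-3 + 400)²) - 104 = -7*397*(1 + 397²) - 104 = -7*397*(1 + 157609) - 104 = -7*397*157610 - 104 = -437998190 - 104 = -437998294)
-42930 + C(22, 187) = -42930 - 437998294 = -438041224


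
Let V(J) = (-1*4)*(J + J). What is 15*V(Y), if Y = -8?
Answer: 960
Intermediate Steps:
V(J) = -8*J
15*V(Y) = 15*(-8*(-8)) = 15*64 = 960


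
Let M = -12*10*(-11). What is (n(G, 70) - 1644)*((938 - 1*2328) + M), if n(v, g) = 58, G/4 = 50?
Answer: 111020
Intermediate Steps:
G = 200 (G = 4*50 = 200)
M = 1320 (M = -120*(-11) = 1320)
(n(G, 70) - 1644)*((938 - 1*2328) + M) = (58 - 1644)*((938 - 1*2328) + 1320) = -1586*((938 - 2328) + 1320) = -1586*(-1390 + 1320) = -1586*(-70) = 111020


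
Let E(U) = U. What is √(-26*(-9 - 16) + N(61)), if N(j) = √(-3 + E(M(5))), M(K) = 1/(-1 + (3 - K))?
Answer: √(5850 + 3*I*√30)/3 ≈ 25.495 + 0.035806*I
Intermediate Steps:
M(K) = 1/(2 - K)
N(j) = I*√30/3 (N(j) = √(-3 - 1/(-2 + 5)) = √(-3 - 1/3) = √(-3 - 1*⅓) = √(-3 - ⅓) = √(-10/3) = I*√30/3)
√(-26*(-9 - 16) + N(61)) = √(-26*(-9 - 16) + I*√30/3) = √(-26*(-25) + I*√30/3) = √(650 + I*√30/3)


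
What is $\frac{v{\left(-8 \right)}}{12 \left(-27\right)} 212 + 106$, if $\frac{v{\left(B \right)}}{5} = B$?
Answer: $\frac{10706}{81} \approx 132.17$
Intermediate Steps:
$v{\left(B \right)} = 5 B$
$\frac{v{\left(-8 \right)}}{12 \left(-27\right)} 212 + 106 = \frac{5 \left(-8\right)}{12 \left(-27\right)} 212 + 106 = - \frac{40}{-324} \cdot 212 + 106 = \left(-40\right) \left(- \frac{1}{324}\right) 212 + 106 = \frac{10}{81} \cdot 212 + 106 = \frac{2120}{81} + 106 = \frac{10706}{81}$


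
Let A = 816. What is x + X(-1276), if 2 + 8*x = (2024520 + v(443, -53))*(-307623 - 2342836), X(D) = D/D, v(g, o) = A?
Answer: -2684035014609/4 ≈ -6.7101e+11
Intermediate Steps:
v(g, o) = 816
X(D) = 1
x = -2684035014613/4 (x = -¼ + ((2024520 + 816)*(-307623 - 2342836))/8 = -¼ + (2025336*(-2650459))/8 = -¼ + (⅛)*(-5368070029224) = -¼ - 671008753653 = -2684035014613/4 ≈ -6.7101e+11)
x + X(-1276) = -2684035014613/4 + 1 = -2684035014609/4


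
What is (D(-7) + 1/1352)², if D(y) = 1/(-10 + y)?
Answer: 1782225/528264256 ≈ 0.0033737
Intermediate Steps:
(D(-7) + 1/1352)² = (1/(-10 - 7) + 1/1352)² = (1/(-17) + 1/1352)² = (-1/17 + 1/1352)² = (-1335/22984)² = 1782225/528264256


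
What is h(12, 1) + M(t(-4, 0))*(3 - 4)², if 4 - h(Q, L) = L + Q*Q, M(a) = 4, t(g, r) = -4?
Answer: -137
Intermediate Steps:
h(Q, L) = 4 - L - Q² (h(Q, L) = 4 - (L + Q*Q) = 4 - (L + Q²) = 4 + (-L - Q²) = 4 - L - Q²)
h(12, 1) + M(t(-4, 0))*(3 - 4)² = (4 - 1*1 - 1*12²) + 4*(3 - 4)² = (4 - 1 - 1*144) + 4*(-1)² = (4 - 1 - 144) + 4*1 = -141 + 4 = -137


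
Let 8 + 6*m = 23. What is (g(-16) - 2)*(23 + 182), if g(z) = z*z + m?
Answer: 105165/2 ≈ 52583.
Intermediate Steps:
m = 5/2 (m = -4/3 + (1/6)*23 = -4/3 + 23/6 = 5/2 ≈ 2.5000)
g(z) = 5/2 + z**2 (g(z) = z*z + 5/2 = z**2 + 5/2 = 5/2 + z**2)
(g(-16) - 2)*(23 + 182) = ((5/2 + (-16)**2) - 2)*(23 + 182) = ((5/2 + 256) - 2)*205 = (517/2 - 2)*205 = (513/2)*205 = 105165/2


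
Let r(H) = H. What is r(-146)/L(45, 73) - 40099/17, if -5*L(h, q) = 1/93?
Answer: 1114031/17 ≈ 65531.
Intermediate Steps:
L(h, q) = -1/465 (L(h, q) = -⅕/93 = -⅕*1/93 = -1/465)
r(-146)/L(45, 73) - 40099/17 = -146/(-1/465) - 40099/17 = -146*(-465) - 40099*1/17 = 67890 - 40099/17 = 1114031/17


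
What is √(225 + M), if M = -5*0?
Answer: 15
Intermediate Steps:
M = 0
√(225 + M) = √(225 + 0) = √225 = 15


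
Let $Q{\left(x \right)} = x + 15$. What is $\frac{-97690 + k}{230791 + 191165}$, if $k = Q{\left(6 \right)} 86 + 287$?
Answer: $- \frac{95597}{421956} \approx -0.22656$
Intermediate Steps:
$Q{\left(x \right)} = 15 + x$
$k = 2093$ ($k = \left(15 + 6\right) 86 + 287 = 21 \cdot 86 + 287 = 1806 + 287 = 2093$)
$\frac{-97690 + k}{230791 + 191165} = \frac{-97690 + 2093}{230791 + 191165} = - \frac{95597}{421956}$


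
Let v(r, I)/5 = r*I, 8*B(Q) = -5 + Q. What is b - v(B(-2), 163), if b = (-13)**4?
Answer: 234193/8 ≈ 29274.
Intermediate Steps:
B(Q) = -5/8 + Q/8 (B(Q) = (-5 + Q)/8 = -5/8 + Q/8)
b = 28561
v(r, I) = 5*I*r (v(r, I) = 5*(r*I) = 5*(I*r) = 5*I*r)
b - v(B(-2), 163) = 28561 - 5*163*(-5/8 + (1/8)*(-2)) = 28561 - 5*163*(-5/8 - 1/4) = 28561 - 5*163*(-7)/8 = 28561 - 1*(-5705/8) = 28561 + 5705/8 = 234193/8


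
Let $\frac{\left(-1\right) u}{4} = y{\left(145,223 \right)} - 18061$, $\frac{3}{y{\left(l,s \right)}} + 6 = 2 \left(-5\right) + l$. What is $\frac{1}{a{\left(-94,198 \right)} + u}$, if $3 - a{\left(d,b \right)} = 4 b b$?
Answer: $- \frac{43}{3636471} \approx -1.1825 \cdot 10^{-5}$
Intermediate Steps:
$y{\left(l,s \right)} = \frac{3}{-16 + l}$ ($y{\left(l,s \right)} = \frac{3}{-6 + \left(2 \left(-5\right) + l\right)} = \frac{3}{-6 + \left(-10 + l\right)} = \frac{3}{-16 + l}$)
$a{\left(d,b \right)} = 3 - 4 b^{2}$ ($a{\left(d,b \right)} = 3 - 4 b b = 3 - 4 b^{2}$)
$u = \frac{3106488}{43}$ ($u = - 4 \left(\frac{3}{-16 + 145} - 18061\right) = - 4 \left(\frac{3}{129} - 18061\right) = - 4 \left(3 \cdot \frac{1}{129} - 18061\right) = - 4 \left(\frac{1}{43} - 18061\right) = \left(-4\right) \left(- \frac{776622}{43}\right) = \frac{3106488}{43} \approx 72244.0$)
$\frac{1}{a{\left(-94,198 \right)} + u} = \frac{1}{\left(3 - 4 \cdot 198^{2}\right) + \frac{3106488}{43}} = \frac{1}{\left(3 - 156816\right) + \frac{3106488}{43}} = \frac{1}{-156813 + \frac{3106488}{43}} = \frac{1}{- \frac{3636471}{43}} = - \frac{43}{3636471}$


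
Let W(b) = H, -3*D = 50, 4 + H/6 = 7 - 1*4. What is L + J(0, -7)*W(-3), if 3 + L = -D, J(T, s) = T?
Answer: 41/3 ≈ 13.667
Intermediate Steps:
H = -6 (H = -24 + 6*(7 - 1*4) = -24 + 6*(7 - 4) = -24 + 6*3 = -24 + 18 = -6)
D = -50/3 (D = -1/3*50 = -50/3 ≈ -16.667)
W(b) = -6
L = 41/3 (L = -3 - 1*(-50/3) = -3 + 50/3 = 41/3 ≈ 13.667)
L + J(0, -7)*W(-3) = 41/3 + 0*(-6) = 41/3 + 0 = 41/3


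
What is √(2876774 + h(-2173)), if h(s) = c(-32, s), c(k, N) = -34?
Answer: 2*√719185 ≈ 1696.1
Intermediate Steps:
h(s) = -34
√(2876774 + h(-2173)) = √(2876774 - 34) = √2876740 = 2*√719185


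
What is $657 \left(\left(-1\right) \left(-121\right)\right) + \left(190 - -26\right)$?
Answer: $79713$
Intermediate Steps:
$657 \left(\left(-1\right) \left(-121\right)\right) + \left(190 - -26\right) = 657 \cdot 121 + \left(190 + 26\right) = 79497 + 216 = 79713$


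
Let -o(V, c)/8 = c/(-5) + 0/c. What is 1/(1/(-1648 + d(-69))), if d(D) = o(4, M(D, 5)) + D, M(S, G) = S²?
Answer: 29503/5 ≈ 5900.6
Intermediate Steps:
o(V, c) = 8*c/5 (o(V, c) = -8*(c/(-5) + 0/c) = -8*(c*(-⅕) + 0) = -8*(-c/5 + 0) = -(-8)*c/5 = 8*c/5)
d(D) = D + 8*D²/5 (d(D) = 8*D²/5 + D = D + 8*D²/5)
1/(1/(-1648 + d(-69))) = 1/(1/(-1648 + (⅕)*(-69)*(5 + 8*(-69)))) = 1/(1/(-1648 + (⅕)*(-69)*(5 - 552))) = 1/(1/(-1648 + (⅕)*(-69)*(-547))) = 1/(1/(-1648 + 37743/5)) = 1/(1/(29503/5)) = 1/(5/29503) = 29503/5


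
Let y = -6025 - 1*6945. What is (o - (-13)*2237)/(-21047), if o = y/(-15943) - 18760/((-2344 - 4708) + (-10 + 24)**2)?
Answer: -397386595856/287568339097 ≈ -1.3819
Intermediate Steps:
y = -12970 (y = -6025 - 6945 = -12970)
o = 48501625/13663151 (o = -12970/(-15943) - 18760/((-2344 - 4708) + (-10 + 24)**2) = -12970*(-1/15943) - 18760/(-7052 + 14**2) = 12970/15943 - 18760/(-7052 + 196) = 12970/15943 - 18760/(-6856) = 12970/15943 - 18760*(-1/6856) = 12970/15943 + 2345/857 = 48501625/13663151 ≈ 3.5498)
(o - (-13)*2237)/(-21047) = (48501625/13663151 - (-13)*2237)/(-21047) = (48501625/13663151 - 1*(-29081))*(-1/21047) = (48501625/13663151 + 29081)*(-1/21047) = (397386595856/13663151)*(-1/21047) = -397386595856/287568339097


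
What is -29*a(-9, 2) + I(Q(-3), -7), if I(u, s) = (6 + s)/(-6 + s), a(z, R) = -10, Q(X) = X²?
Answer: 3771/13 ≈ 290.08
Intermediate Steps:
I(u, s) = (6 + s)/(-6 + s)
-29*a(-9, 2) + I(Q(-3), -7) = -29*(-10) + (6 - 7)/(-6 - 7) = 290 - 1/(-13) = 290 - 1/13*(-1) = 290 + 1/13 = 3771/13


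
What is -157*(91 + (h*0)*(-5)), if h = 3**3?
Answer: -14287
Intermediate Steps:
h = 27
-157*(91 + (h*0)*(-5)) = -157*(91 + (27*0)*(-5)) = -157*(91 + 0*(-5)) = -157*(91 + 0) = -157*91 = -14287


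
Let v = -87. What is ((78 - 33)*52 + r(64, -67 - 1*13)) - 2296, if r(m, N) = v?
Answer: -43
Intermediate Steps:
r(m, N) = -87
((78 - 33)*52 + r(64, -67 - 1*13)) - 2296 = ((78 - 33)*52 - 87) - 2296 = (45*52 - 87) - 2296 = (2340 - 87) - 2296 = 2253 - 2296 = -43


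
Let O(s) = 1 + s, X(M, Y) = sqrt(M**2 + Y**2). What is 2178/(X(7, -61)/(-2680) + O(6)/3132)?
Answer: -2143518688080/228934943 - 357862501656*sqrt(3770)/228934943 ≈ -1.0534e+5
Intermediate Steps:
2178/(X(7, -61)/(-2680) + O(6)/3132) = 2178/(sqrt(7**2 + (-61)**2)/(-2680) + (1 + 6)/3132) = 2178/(sqrt(49 + 3721)*(-1/2680) + 7*(1/3132)) = 2178/(sqrt(3770)*(-1/2680) + 7/3132) = 2178/(-sqrt(3770)/2680 + 7/3132) = 2178/(7/3132 - sqrt(3770)/2680)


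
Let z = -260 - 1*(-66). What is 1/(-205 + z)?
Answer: -1/399 ≈ -0.0025063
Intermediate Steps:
z = -194 (z = -260 + 66 = -194)
1/(-205 + z) = 1/(-205 - 194) = 1/(-399) = -1/399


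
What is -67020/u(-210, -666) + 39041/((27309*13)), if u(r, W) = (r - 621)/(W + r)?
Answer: -6947615072923/98339709 ≈ -70649.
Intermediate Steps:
u(r, W) = (-621 + r)/(W + r)
-67020/u(-210, -666) + 39041/((27309*13)) = -67020*(-666 - 210)/(-621 - 210) + 39041/((27309*13)) = -67020/(-831/(-876)) + 39041/355017 = -67020/((-1/876*(-831))) + 39041*(1/355017) = -67020/277/292 + 39041/355017 = -67020*292/277 + 39041/355017 = -19569840/277 + 39041/355017 = -6947615072923/98339709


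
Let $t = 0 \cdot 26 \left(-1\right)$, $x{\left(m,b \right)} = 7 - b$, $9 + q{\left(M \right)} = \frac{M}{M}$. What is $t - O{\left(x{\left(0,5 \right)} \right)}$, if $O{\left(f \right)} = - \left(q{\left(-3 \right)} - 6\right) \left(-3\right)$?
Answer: $42$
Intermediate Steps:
$q{\left(M \right)} = -8$ ($q{\left(M \right)} = -9 + \frac{M}{M} = -9 + 1 = -8$)
$t = 0$ ($t = 0 \left(-1\right) = 0$)
$O{\left(f \right)} = -42$ ($O{\left(f \right)} = - \left(-8 - 6\right) \left(-3\right) = - \left(-14\right) \left(-3\right) = \left(-1\right) 42 = -42$)
$t - O{\left(x{\left(0,5 \right)} \right)} = 0 - -42 = 0 + 42 = 42$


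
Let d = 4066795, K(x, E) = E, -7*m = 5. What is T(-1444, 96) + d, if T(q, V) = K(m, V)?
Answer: 4066891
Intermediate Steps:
m = -5/7 (m = -1/7*5 = -5/7 ≈ -0.71429)
T(q, V) = V
T(-1444, 96) + d = 96 + 4066795 = 4066891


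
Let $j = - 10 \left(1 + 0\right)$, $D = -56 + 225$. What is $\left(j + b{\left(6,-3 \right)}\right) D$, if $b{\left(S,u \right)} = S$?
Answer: $-676$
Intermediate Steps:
$D = 169$
$j = -10$ ($j = \left(-10\right) 1 = -10$)
$\left(j + b{\left(6,-3 \right)}\right) D = \left(-10 + 6\right) 169 = \left(-4\right) 169 = -676$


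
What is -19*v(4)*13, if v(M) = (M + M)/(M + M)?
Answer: -247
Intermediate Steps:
v(M) = 1 (v(M) = (2*M)/((2*M)) = (2*M)*(1/(2*M)) = 1)
-19*v(4)*13 = -19*1*13 = -19*13 = -247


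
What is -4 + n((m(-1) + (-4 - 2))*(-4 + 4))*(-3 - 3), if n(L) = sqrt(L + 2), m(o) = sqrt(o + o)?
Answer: -4 - 6*sqrt(2) ≈ -12.485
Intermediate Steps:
m(o) = sqrt(2)*sqrt(o) (m(o) = sqrt(2*o) = sqrt(2)*sqrt(o))
n(L) = sqrt(2 + L)
-4 + n((m(-1) + (-4 - 2))*(-4 + 4))*(-3 - 3) = -4 + sqrt(2 + (sqrt(2)*sqrt(-1) + (-4 - 2))*(-4 + 4))*(-3 - 3) = -4 + sqrt(2 + (sqrt(2)*I - 6)*0)*(-6) = -4 + sqrt(2 + (I*sqrt(2) - 6)*0)*(-6) = -4 + sqrt(2 + (-6 + I*sqrt(2))*0)*(-6) = -4 + sqrt(2 + 0)*(-6) = -4 + sqrt(2)*(-6) = -4 - 6*sqrt(2)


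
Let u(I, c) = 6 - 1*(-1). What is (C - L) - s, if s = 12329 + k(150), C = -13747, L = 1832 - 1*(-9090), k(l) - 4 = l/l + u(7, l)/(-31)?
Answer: -1147086/31 ≈ -37003.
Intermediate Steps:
u(I, c) = 7 (u(I, c) = 6 + 1 = 7)
k(l) = 148/31 (k(l) = 4 + (l/l + 7/(-31)) = 4 + (1 + 7*(-1/31)) = 4 + (1 - 7/31) = 4 + 24/31 = 148/31)
L = 10922 (L = 1832 + 9090 = 10922)
s = 382347/31 (s = 12329 + 148/31 = 382347/31 ≈ 12334.)
(C - L) - s = (-13747 - 1*10922) - 1*382347/31 = (-13747 - 10922) - 382347/31 = -24669 - 382347/31 = -1147086/31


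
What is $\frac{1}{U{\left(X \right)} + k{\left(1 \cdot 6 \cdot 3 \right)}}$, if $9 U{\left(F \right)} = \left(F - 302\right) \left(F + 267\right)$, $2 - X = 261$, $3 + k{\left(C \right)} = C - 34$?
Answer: $- \frac{3}{1553} \approx -0.0019317$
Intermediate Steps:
$k{\left(C \right)} = -37 + C$ ($k{\left(C \right)} = -3 + \left(C - 34\right) = -3 + \left(-34 + C\right) = -37 + C$)
$X = -259$ ($X = 2 - 261 = -259$)
$U{\left(F \right)} = \frac{\left(-302 + F\right) \left(267 + F\right)}{9}$ ($U{\left(F \right)} = \frac{\left(F - 302\right) \left(F + 267\right)}{9} = \frac{\left(-302 + F\right) \left(267 + F\right)}{9}$)
$\frac{1}{U{\left(X \right)} + k{\left(1 \cdot 6 \cdot 3 \right)}} = \frac{1}{\left(- \frac{26878}{3} - - \frac{9065}{9} + \frac{\left(-259\right)^{2}}{9}\right) - \left(37 - 1 \cdot 6 \cdot 3\right)} = \frac{1}{\left(- \frac{26878}{3} + \frac{9065}{9} + \frac{1}{9} \cdot 67081\right) + \left(-37 + 6 \cdot 3\right)} = \frac{1}{\left(- \frac{26878}{3} + \frac{9065}{9} + \frac{67081}{9}\right) + \left(-37 + 18\right)} = \frac{1}{- \frac{1496}{3} - 19} = \frac{1}{- \frac{1553}{3}} = - \frac{3}{1553}$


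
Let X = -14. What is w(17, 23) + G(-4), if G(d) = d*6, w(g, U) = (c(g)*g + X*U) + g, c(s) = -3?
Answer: -380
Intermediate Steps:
w(g, U) = -14*U - 2*g (w(g, U) = (-3*g - 14*U) + g = (-14*U - 3*g) + g = -14*U - 2*g)
G(d) = 6*d
w(17, 23) + G(-4) = (-14*23 - 2*17) + 6*(-4) = (-322 - 34) - 24 = -356 - 24 = -380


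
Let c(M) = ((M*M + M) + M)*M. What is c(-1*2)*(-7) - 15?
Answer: -15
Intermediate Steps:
c(M) = M*(M² + 2*M) (c(M) = ((M² + M) + M)*M = ((M + M²) + M)*M = (M² + 2*M)*M = M*(M² + 2*M))
c(-1*2)*(-7) - 15 = ((-1*2)²*(2 - 1*2))*(-7) - 15 = ((-2)²*(2 - 2))*(-7) - 15 = (4*0)*(-7) - 15 = 0*(-7) - 15 = 0 - 15 = -15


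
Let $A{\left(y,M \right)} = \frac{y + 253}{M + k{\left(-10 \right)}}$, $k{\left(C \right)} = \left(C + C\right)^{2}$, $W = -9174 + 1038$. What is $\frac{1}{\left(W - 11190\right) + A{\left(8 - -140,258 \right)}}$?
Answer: $- \frac{658}{12716107} \approx -5.1745 \cdot 10^{-5}$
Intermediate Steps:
$W = -8136$
$k{\left(C \right)} = 4 C^{2}$ ($k{\left(C \right)} = \left(2 C\right)^{2} = 4 C^{2}$)
$A{\left(y,M \right)} = \frac{253 + y}{400 + M}$ ($A{\left(y,M \right)} = \frac{y + 253}{M + 4 \left(-10\right)^{2}} = \frac{253 + y}{M + 4 \cdot 100} = \frac{253 + y}{M + 400} = \frac{253 + y}{400 + M}$)
$\frac{1}{\left(W - 11190\right) + A{\left(8 - -140,258 \right)}} = \frac{1}{\left(-8136 - 11190\right) + \frac{253 + \left(8 - -140\right)}{400 + 258}} = \frac{1}{\left(-8136 - 11190\right) + \frac{253 + \left(8 + 140\right)}{658}} = \frac{1}{-19326 + \frac{253 + 148}{658}} = \frac{1}{-19326 + \frac{1}{658} \cdot 401} = \frac{1}{-19326 + \frac{401}{658}} = \frac{1}{- \frac{12716107}{658}} = - \frac{658}{12716107}$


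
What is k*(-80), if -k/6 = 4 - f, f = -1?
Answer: 2400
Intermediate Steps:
k = -30 (k = -6*(4 - 1*(-1)) = -6*(4 + 1) = -6*5 = -30)
k*(-80) = -30*(-80) = 2400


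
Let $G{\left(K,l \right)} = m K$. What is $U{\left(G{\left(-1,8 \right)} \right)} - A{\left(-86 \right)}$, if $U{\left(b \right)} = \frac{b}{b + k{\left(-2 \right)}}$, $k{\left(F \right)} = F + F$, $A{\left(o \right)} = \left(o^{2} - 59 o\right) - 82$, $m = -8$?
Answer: $-12386$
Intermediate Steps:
$G{\left(K,l \right)} = - 8 K$
$A{\left(o \right)} = -82 + o^{2} - 59 o$
$k{\left(F \right)} = 2 F$
$U{\left(b \right)} = \frac{b}{-4 + b}$ ($U{\left(b \right)} = \frac{b}{b + 2 \left(-2\right)} = \frac{b}{b - 4} = \frac{b}{-4 + b}$)
$U{\left(G{\left(-1,8 \right)} \right)} - A{\left(-86 \right)} = \frac{\left(-8\right) \left(-1\right)}{-4 - -8} - \left(-82 + \left(-86\right)^{2} - -5074\right) = \frac{8}{-4 + 8} - \left(-82 + 7396 + 5074\right) = \frac{8}{4} - 12388 = 8 \cdot \frac{1}{4} - 12388 = 2 - 12388 = -12386$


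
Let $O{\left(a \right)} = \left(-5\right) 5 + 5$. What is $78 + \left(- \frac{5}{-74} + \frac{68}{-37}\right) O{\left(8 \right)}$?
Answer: $\frac{4196}{37} \approx 113.41$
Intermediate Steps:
$O{\left(a \right)} = -20$ ($O{\left(a \right)} = -25 + 5 = -20$)
$78 + \left(- \frac{5}{-74} + \frac{68}{-37}\right) O{\left(8 \right)} = 78 + \left(- \frac{5}{-74} + \frac{68}{-37}\right) \left(-20\right) = 78 + \left(\left(-5\right) \left(- \frac{1}{74}\right) + 68 \left(- \frac{1}{37}\right)\right) \left(-20\right) = 78 + \left(\frac{5}{74} - \frac{68}{37}\right) \left(-20\right) = 78 - - \frac{1310}{37} = 78 + \frac{1310}{37} = \frac{4196}{37}$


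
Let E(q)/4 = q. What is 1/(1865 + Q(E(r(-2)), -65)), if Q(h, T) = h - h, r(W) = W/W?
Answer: 1/1865 ≈ 0.00053619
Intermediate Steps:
r(W) = 1
E(q) = 4*q
Q(h, T) = 0
1/(1865 + Q(E(r(-2)), -65)) = 1/(1865 + 0) = 1/1865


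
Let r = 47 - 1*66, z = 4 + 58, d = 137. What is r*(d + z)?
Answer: -3781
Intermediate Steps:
z = 62
r = -19 (r = 47 - 66 = -19)
r*(d + z) = -19*(137 + 62) = -19*199 = -3781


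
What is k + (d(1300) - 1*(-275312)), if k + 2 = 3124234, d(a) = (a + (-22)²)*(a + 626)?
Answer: 6835528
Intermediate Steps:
d(a) = (484 + a)*(626 + a) (d(a) = (a + 484)*(626 + a) = (484 + a)*(626 + a))
k = 3124232 (k = -2 + 3124234 = 3124232)
k + (d(1300) - 1*(-275312)) = 3124232 + ((302984 + 1300² + 1110*1300) - 1*(-275312)) = 3124232 + ((302984 + 1690000 + 1443000) + 275312) = 3124232 + (3435984 + 275312) = 3124232 + 3711296 = 6835528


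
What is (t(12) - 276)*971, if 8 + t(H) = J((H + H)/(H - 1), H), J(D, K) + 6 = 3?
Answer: -278677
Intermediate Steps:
J(D, K) = -3 (J(D, K) = -6 + 3 = -3)
t(H) = -11 (t(H) = -8 - 3 = -11)
(t(12) - 276)*971 = (-11 - 276)*971 = -287*971 = -278677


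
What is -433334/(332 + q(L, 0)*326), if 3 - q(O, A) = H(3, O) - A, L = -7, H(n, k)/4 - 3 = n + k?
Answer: -216667/1307 ≈ -165.77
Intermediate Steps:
H(n, k) = 12 + 4*k + 4*n (H(n, k) = 12 + 4*(n + k) = 12 + 4*(k + n) = 12 + (4*k + 4*n) = 12 + 4*k + 4*n)
q(O, A) = -21 + A - 4*O (q(O, A) = 3 - ((12 + 4*O + 4*3) - A) = 3 - ((12 + 4*O + 12) - A) = 3 - ((24 + 4*O) - A) = 3 - (24 - A + 4*O) = 3 + (-24 + A - 4*O) = -21 + A - 4*O)
-433334/(332 + q(L, 0)*326) = -433334/(332 + (-21 + 0 - 4*(-7))*326) = -433334/(332 + (-21 + 0 + 28)*326) = -433334/(332 + 7*326) = -433334/(332 + 2282) = -433334/2614 = -433334*1/2614 = -216667/1307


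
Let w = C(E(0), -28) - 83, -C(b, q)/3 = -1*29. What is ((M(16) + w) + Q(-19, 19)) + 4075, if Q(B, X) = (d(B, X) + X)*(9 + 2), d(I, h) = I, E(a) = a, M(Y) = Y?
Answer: 4095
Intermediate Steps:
C(b, q) = 87 (C(b, q) = -(-3)*29 = -3*(-29) = 87)
Q(B, X) = 11*B + 11*X (Q(B, X) = (B + X)*(9 + 2) = (B + X)*11 = 11*B + 11*X)
w = 4 (w = 87 - 83 = 4)
((M(16) + w) + Q(-19, 19)) + 4075 = ((16 + 4) + (11*(-19) + 11*19)) + 4075 = (20 + (-209 + 209)) + 4075 = (20 + 0) + 4075 = 20 + 4075 = 4095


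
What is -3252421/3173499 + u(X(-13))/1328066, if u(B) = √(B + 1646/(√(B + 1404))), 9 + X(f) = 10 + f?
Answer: -3252421/3173499 + √(-363312 + 143202*√87)/231083484 ≈ -1.0249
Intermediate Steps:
X(f) = 1 + f (X(f) = -9 + (10 + f) = 1 + f)
u(B) = √(B + 1646/√(1404 + B)) (u(B) = √(B + 1646/(√(1404 + B))) = √(B + 1646/√(1404 + B)))
-3252421/3173499 + u(X(-13))/1328066 = -3252421/3173499 + √((1 - 13) + 1646/√(1404 + (1 - 13)))/1328066 = -3252421*1/3173499 + √(-12 + 1646/√(1404 - 12))*(1/1328066) = -3252421/3173499 + √(-12 + 1646/√1392)*(1/1328066) = -3252421/3173499 + √(-12 + 1646*(√87/348))*(1/1328066) = -3252421/3173499 + √(-12 + 823*√87/174)*(1/1328066) = -3252421/3173499 + √(-12 + 823*√87/174)/1328066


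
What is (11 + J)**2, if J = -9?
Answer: 4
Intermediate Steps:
(11 + J)**2 = (11 - 9)**2 = 2**2 = 4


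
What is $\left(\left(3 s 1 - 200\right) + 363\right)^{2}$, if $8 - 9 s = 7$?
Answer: $\frac{240100}{9} \approx 26678.0$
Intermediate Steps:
$s = \frac{1}{9}$ ($s = \frac{8}{9} - \frac{7}{9} = \frac{1}{9} \approx 0.11111$)
$\left(\left(3 s 1 - 200\right) + 363\right)^{2} = \left(\left(3 \cdot \frac{1}{9} \cdot 1 - 200\right) + 363\right)^{2} = \left(\left(\frac{1}{3} \cdot 1 - 200\right) + 363\right)^{2} = \left(\left(\frac{1}{3} - 200\right) + 363\right)^{2} = \left(- \frac{599}{3} + 363\right)^{2} = \left(\frac{490}{3}\right)^{2} = \frac{240100}{9}$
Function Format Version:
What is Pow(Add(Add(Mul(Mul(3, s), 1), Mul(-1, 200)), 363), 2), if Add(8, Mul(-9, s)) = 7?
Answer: Rational(240100, 9) ≈ 26678.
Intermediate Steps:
s = Rational(1, 9) (s = Add(Rational(8, 9), Mul(Rational(-1, 9), 7)) = Add(Rational(8, 9), Rational(-7, 9)) = Rational(1, 9) ≈ 0.11111)
Pow(Add(Add(Mul(Mul(3, s), 1), Mul(-1, 200)), 363), 2) = Pow(Add(Add(Mul(Mul(3, Rational(1, 9)), 1), Mul(-1, 200)), 363), 2) = Pow(Add(Add(Mul(Rational(1, 3), 1), -200), 363), 2) = Pow(Add(Add(Rational(1, 3), -200), 363), 2) = Pow(Add(Rational(-599, 3), 363), 2) = Pow(Rational(490, 3), 2) = Rational(240100, 9)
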